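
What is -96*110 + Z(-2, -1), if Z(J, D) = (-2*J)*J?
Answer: -10568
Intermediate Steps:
Z(J, D) = -2*J**2
-96*110 + Z(-2, -1) = -96*110 - 2*(-2)**2 = -10560 - 2*4 = -10560 - 8 = -10568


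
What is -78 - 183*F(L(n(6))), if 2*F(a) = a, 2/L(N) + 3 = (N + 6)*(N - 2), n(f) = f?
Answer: -1231/15 ≈ -82.067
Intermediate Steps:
L(N) = 2/(-3 + (-2 + N)*(6 + N)) (L(N) = 2/(-3 + (N + 6)*(N - 2)) = 2/(-3 + (6 + N)*(-2 + N)) = 2/(-3 + (-2 + N)*(6 + N)))
F(a) = a/2
-78 - 183*F(L(n(6))) = -78 - 183*2/(-15 + 6**2 + 4*6)/2 = -78 - 183*2/(-15 + 36 + 24)/2 = -78 - 183*2/45/2 = -78 - 183*2*(1/45)/2 = -78 - 183*2/(2*45) = -78 - 183*1/45 = -78 - 61/15 = -1231/15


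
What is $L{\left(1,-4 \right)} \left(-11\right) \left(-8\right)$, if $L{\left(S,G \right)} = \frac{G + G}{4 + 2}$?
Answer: $- \frac{352}{3} \approx -117.33$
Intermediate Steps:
$L{\left(S,G \right)} = \frac{G}{3}$ ($L{\left(S,G \right)} = \frac{2 G}{6} = 2 G \frac{1}{6} = \frac{G}{3}$)
$L{\left(1,-4 \right)} \left(-11\right) \left(-8\right) = \frac{1}{3} \left(-4\right) \left(-11\right) \left(-8\right) = \left(- \frac{4}{3}\right) \left(-11\right) \left(-8\right) = \frac{44}{3} \left(-8\right) = - \frac{352}{3}$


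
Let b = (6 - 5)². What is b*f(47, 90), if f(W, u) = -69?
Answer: -69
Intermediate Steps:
b = 1 (b = 1² = 1)
b*f(47, 90) = 1*(-69) = -69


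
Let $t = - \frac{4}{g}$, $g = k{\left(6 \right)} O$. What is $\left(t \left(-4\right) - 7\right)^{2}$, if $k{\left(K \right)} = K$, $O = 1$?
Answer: $\frac{169}{9} \approx 18.778$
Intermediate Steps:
$g = 6$ ($g = 6 \cdot 1 = 6$)
$t = - \frac{2}{3}$ ($t = - \frac{4}{6} = \left(-4\right) \frac{1}{6} = - \frac{2}{3} \approx -0.66667$)
$\left(t \left(-4\right) - 7\right)^{2} = \left(\left(- \frac{2}{3}\right) \left(-4\right) - 7\right)^{2} = \left(\frac{8}{3} - 7\right)^{2} = \left(- \frac{13}{3}\right)^{2} = \frac{169}{9}$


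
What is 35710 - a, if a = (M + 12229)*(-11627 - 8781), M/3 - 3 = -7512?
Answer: -210125874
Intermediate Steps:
M = -22527 (M = 9 + 3*(-7512) = 9 - 22536 = -22527)
a = 210161584 (a = (-22527 + 12229)*(-11627 - 8781) = -10298*(-20408) = 210161584)
35710 - a = 35710 - 1*210161584 = 35710 - 210161584 = -210125874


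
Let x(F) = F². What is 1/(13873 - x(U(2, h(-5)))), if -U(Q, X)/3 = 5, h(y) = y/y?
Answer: 1/13648 ≈ 7.3271e-5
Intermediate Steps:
h(y) = 1
U(Q, X) = -15 (U(Q, X) = -3*5 = -15)
1/(13873 - x(U(2, h(-5)))) = 1/(13873 - 1*(-15)²) = 1/(13873 - 1*225) = 1/(13873 - 225) = 1/13648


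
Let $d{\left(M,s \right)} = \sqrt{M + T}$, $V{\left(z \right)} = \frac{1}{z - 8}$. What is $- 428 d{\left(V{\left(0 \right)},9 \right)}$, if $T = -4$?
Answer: $- 107 i \sqrt{66} \approx - 869.27 i$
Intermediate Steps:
$V{\left(z \right)} = \frac{1}{-8 + z}$ ($V{\left(z \right)} = \frac{1}{z - 8} = \frac{1}{-8 + z}$)
$d{\left(M,s \right)} = \sqrt{-4 + M}$ ($d{\left(M,s \right)} = \sqrt{M - 4} = \sqrt{-4 + M}$)
$- 428 d{\left(V{\left(0 \right)},9 \right)} = - 428 \sqrt{-4 + \frac{1}{-8 + 0}} = - 428 \sqrt{-4 + \frac{1}{-8}} = - 428 \sqrt{-4 - \frac{1}{8}} = - 428 \sqrt{- \frac{33}{8}} = - 428 \frac{i \sqrt{66}}{4} = - 107 i \sqrt{66}$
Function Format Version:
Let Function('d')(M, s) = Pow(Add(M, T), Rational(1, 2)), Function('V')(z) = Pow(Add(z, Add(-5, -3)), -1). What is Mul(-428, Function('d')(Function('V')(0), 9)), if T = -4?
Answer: Mul(-107, I, Pow(66, Rational(1, 2))) ≈ Mul(-869.27, I)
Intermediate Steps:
Function('V')(z) = Pow(Add(-8, z), -1) (Function('V')(z) = Pow(Add(z, -8), -1) = Pow(Add(-8, z), -1))
Function('d')(M, s) = Pow(Add(-4, M), Rational(1, 2)) (Function('d')(M, s) = Pow(Add(M, -4), Rational(1, 2)) = Pow(Add(-4, M), Rational(1, 2)))
Mul(-428, Function('d')(Function('V')(0), 9)) = Mul(-428, Pow(Add(-4, Pow(Add(-8, 0), -1)), Rational(1, 2))) = Mul(-428, Pow(Add(-4, Pow(-8, -1)), Rational(1, 2))) = Mul(-428, Pow(Add(-4, Rational(-1, 8)), Rational(1, 2))) = Mul(-428, Pow(Rational(-33, 8), Rational(1, 2))) = Mul(-428, Mul(Rational(1, 4), I, Pow(66, Rational(1, 2)))) = Mul(-107, I, Pow(66, Rational(1, 2)))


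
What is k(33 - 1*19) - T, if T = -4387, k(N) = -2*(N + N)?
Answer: 4331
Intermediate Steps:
k(N) = -4*N
k(33 - 1*19) - T = -4*(33 - 1*19) - 1*(-4387) = -4*(33 - 19) + 4387 = -4*14 + 4387 = -56 + 4387 = 4331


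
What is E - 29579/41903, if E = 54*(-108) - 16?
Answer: -245078323/41903 ≈ -5848.7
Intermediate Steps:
E = -5848 (E = -5832 - 16 = -5848)
E - 29579/41903 = -5848 - 29579/41903 = -245078323/41903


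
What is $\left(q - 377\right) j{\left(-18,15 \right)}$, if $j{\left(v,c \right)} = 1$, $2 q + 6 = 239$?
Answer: $- \frac{521}{2} \approx -260.5$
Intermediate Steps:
$q = \frac{233}{2}$ ($q = -3 + \frac{1}{2} \cdot 239 = -3 + \frac{239}{2} = \frac{233}{2} \approx 116.5$)
$\left(q - 377\right) j{\left(-18,15 \right)} = \left(\frac{233}{2} - 377\right) 1 = \left(- \frac{521}{2}\right) 1 = - \frac{521}{2}$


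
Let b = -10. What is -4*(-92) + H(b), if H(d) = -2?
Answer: 366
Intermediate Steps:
-4*(-92) + H(b) = -4*(-92) - 2 = 368 - 2 = 366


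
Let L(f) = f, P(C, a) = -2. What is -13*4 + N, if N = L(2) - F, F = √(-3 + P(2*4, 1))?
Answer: -50 - I*√5 ≈ -50.0 - 2.2361*I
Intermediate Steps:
F = I*√5 (F = √(-3 - 2) = √(-5) = I*√5 ≈ 2.2361*I)
N = 2 - I*√5 ≈ 2.0 - 2.2361*I
-13*4 + N = -13*4 + (2 - I*√5) = -52 + (2 - I*√5) = -50 - I*√5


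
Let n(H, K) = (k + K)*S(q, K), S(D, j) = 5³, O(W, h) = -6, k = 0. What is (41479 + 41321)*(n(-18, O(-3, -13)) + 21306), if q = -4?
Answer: 1702036800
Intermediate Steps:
S(D, j) = 125
n(H, K) = 125*K (n(H, K) = (0 + K)*125 = K*125 = 125*K)
(41479 + 41321)*(n(-18, O(-3, -13)) + 21306) = (41479 + 41321)*(125*(-6) + 21306) = 82800*(-750 + 21306) = 82800*20556 = 1702036800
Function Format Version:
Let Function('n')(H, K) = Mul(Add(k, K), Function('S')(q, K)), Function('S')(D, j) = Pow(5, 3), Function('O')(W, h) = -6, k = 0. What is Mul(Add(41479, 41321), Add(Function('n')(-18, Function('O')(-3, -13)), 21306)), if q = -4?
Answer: 1702036800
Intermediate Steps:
Function('S')(D, j) = 125
Function('n')(H, K) = Mul(125, K) (Function('n')(H, K) = Mul(Add(0, K), 125) = Mul(K, 125) = Mul(125, K))
Mul(Add(41479, 41321), Add(Function('n')(-18, Function('O')(-3, -13)), 21306)) = Mul(Add(41479, 41321), Add(Mul(125, -6), 21306)) = Mul(82800, Add(-750, 21306)) = Mul(82800, 20556) = 1702036800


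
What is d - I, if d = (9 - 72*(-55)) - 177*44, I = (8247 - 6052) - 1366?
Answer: -4648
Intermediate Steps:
I = 829 (I = 2195 - 1366 = 829)
d = -3819 (d = (9 + 3960) - 7788 = 3969 - 7788 = -3819)
d - I = -3819 - 1*829 = -3819 - 829 = -4648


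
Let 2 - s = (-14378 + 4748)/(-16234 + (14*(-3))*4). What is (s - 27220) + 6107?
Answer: -173136126/8201 ≈ -21112.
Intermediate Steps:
s = 11587/8201 (s = 2 - (-14378 + 4748)/(-16234 + (14*(-3))*4) = 2 - (-9630)/(-16234 - 42*4) = 2 - (-9630)/(-16234 - 168) = 2 - (-9630)/(-16402) = 2 - (-9630)*(-1)/16402 = 2 - 1*4815/8201 = 2 - 4815/8201 = 11587/8201 ≈ 1.4129)
(s - 27220) + 6107 = (11587/8201 - 27220) + 6107 = -223219633/8201 + 6107 = -173136126/8201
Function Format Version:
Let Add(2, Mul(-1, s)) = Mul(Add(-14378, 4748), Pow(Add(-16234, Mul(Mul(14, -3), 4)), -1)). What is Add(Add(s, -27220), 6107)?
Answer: Rational(-173136126, 8201) ≈ -21112.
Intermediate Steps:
s = Rational(11587, 8201) (s = Add(2, Mul(-1, Mul(Add(-14378, 4748), Pow(Add(-16234, Mul(Mul(14, -3), 4)), -1)))) = Add(2, Mul(-1, Mul(-9630, Pow(Add(-16234, Mul(-42, 4)), -1)))) = Add(2, Mul(-1, Mul(-9630, Pow(Add(-16234, -168), -1)))) = Add(2, Mul(-1, Mul(-9630, Pow(-16402, -1)))) = Add(2, Mul(-1, Mul(-9630, Rational(-1, 16402)))) = Add(2, Mul(-1, Rational(4815, 8201))) = Add(2, Rational(-4815, 8201)) = Rational(11587, 8201) ≈ 1.4129)
Add(Add(s, -27220), 6107) = Add(Add(Rational(11587, 8201), -27220), 6107) = Add(Rational(-223219633, 8201), 6107) = Rational(-173136126, 8201)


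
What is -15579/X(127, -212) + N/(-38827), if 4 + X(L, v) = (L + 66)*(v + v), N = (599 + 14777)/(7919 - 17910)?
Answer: 147431040679/774289431772 ≈ 0.19041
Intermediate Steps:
N = -15376/9991 (N = 15376/(-9991) = 15376*(-1/9991) = -15376/9991 ≈ -1.5390)
X(L, v) = -4 + 2*v*(66 + L) (X(L, v) = -4 + (L + 66)*(v + v) = -4 + (66 + L)*(2*v) = -4 + 2*v*(66 + L))
-15579/X(127, -212) + N/(-38827) = -15579/(-4 + 132*(-212) + 2*127*(-212)) - 15376/9991/(-38827) = -15579/(-4 - 27984 - 53848) - 15376/9991*(-1/38827) = -15579/(-81836) + 15376/387920557 = -15579*(-1/81836) + 15376/387920557 = 15579/81836 + 15376/387920557 = 147431040679/774289431772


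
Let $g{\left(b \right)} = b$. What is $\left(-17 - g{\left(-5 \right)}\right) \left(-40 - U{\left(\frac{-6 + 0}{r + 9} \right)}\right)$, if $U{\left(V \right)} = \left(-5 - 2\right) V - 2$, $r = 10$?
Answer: $\frac{9168}{19} \approx 482.53$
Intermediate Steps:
$U{\left(V \right)} = -2 - 7 V$ ($U{\left(V \right)} = - 7 V - 2 = -2 - 7 V$)
$\left(-17 - g{\left(-5 \right)}\right) \left(-40 - U{\left(\frac{-6 + 0}{r + 9} \right)}\right) = \left(-17 - -5\right) \left(-40 - \left(-2 - 7 \frac{-6 + 0}{10 + 9}\right)\right) = \left(-17 + 5\right) \left(-40 - \left(-2 - 7 \left(- \frac{6}{19}\right)\right)\right) = - 12 \left(-40 - \left(-2 - 7 \left(\left(-6\right) \frac{1}{19}\right)\right)\right) = - 12 \left(-40 - \left(-2 - - \frac{42}{19}\right)\right) = - 12 \left(-40 - \left(-2 + \frac{42}{19}\right)\right) = - 12 \left(-40 - \frac{4}{19}\right) = \left(-12\right) \left(- \frac{764}{19}\right) = \frac{9168}{19}$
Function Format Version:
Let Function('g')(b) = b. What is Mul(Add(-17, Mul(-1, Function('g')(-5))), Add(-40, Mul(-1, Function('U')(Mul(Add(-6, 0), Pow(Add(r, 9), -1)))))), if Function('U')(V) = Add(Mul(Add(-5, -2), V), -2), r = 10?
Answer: Rational(9168, 19) ≈ 482.53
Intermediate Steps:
Function('U')(V) = Add(-2, Mul(-7, V)) (Function('U')(V) = Add(Mul(-7, V), -2) = Add(-2, Mul(-7, V)))
Mul(Add(-17, Mul(-1, Function('g')(-5))), Add(-40, Mul(-1, Function('U')(Mul(Add(-6, 0), Pow(Add(r, 9), -1)))))) = Mul(Add(-17, Mul(-1, -5)), Add(-40, Mul(-1, Add(-2, Mul(-7, Mul(Add(-6, 0), Pow(Add(10, 9), -1))))))) = Mul(Add(-17, 5), Add(-40, Mul(-1, Add(-2, Mul(-7, Mul(-6, Pow(19, -1))))))) = Mul(-12, Add(-40, Mul(-1, Add(-2, Mul(-7, Mul(-6, Rational(1, 19))))))) = Mul(-12, Add(-40, Mul(-1, Add(-2, Mul(-7, Rational(-6, 19)))))) = Mul(-12, Add(-40, Mul(-1, Add(-2, Rational(42, 19))))) = Mul(-12, Add(-40, Mul(-1, Rational(4, 19)))) = Mul(-12, Add(-40, Rational(-4, 19))) = Mul(-12, Rational(-764, 19)) = Rational(9168, 19)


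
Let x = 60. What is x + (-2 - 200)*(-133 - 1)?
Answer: 27128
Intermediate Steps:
x + (-2 - 200)*(-133 - 1) = 60 + (-2 - 200)*(-133 - 1) = 60 - 202*(-134) = 60 + 27068 = 27128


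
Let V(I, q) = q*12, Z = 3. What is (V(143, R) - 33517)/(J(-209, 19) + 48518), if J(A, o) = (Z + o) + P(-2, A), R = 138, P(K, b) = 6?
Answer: -31861/48546 ≈ -0.65631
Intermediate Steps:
V(I, q) = 12*q
J(A, o) = 9 + o (J(A, o) = (3 + o) + 6 = 9 + o)
(V(143, R) - 33517)/(J(-209, 19) + 48518) = (12*138 - 33517)/((9 + 19) + 48518) = (1656 - 33517)/(28 + 48518) = -31861/48546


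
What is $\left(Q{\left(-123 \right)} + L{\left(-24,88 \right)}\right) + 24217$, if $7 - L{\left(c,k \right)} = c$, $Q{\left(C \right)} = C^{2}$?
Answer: $39377$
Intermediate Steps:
$L{\left(c,k \right)} = 7 - c$
$\left(Q{\left(-123 \right)} + L{\left(-24,88 \right)}\right) + 24217 = \left(\left(-123\right)^{2} + \left(7 - -24\right)\right) + 24217 = \left(15129 + \left(7 + 24\right)\right) + 24217 = \left(15129 + 31\right) + 24217 = 15160 + 24217 = 39377$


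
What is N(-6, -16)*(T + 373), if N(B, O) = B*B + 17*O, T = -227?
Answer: -34456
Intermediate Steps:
N(B, O) = B**2 + 17*O
N(-6, -16)*(T + 373) = ((-6)**2 + 17*(-16))*(-227 + 373) = (36 - 272)*146 = -236*146 = -34456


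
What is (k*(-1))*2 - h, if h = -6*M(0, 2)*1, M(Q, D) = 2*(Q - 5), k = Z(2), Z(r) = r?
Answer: -64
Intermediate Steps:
k = 2
M(Q, D) = -10 + 2*Q (M(Q, D) = 2*(-5 + Q) = -10 + 2*Q)
h = 60 (h = -6*(-10 + 2*0)*1 = -6*(-10 + 0)*1 = -6*(-10)*1 = 60*1 = 60)
(k*(-1))*2 - h = (2*(-1))*2 - 1*60 = -2*2 - 60 = -4 - 60 = -64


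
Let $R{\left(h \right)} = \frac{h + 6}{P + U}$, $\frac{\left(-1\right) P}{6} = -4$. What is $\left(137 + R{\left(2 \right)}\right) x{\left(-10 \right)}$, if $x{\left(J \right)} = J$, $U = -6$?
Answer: $- \frac{12370}{9} \approx -1374.4$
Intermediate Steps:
$P = 24$ ($P = \left(-6\right) \left(-4\right) = 24$)
$R{\left(h \right)} = \frac{1}{3} + \frac{h}{18}$ ($R{\left(h \right)} = \frac{h + 6}{24 - 6} = \frac{6 + h}{18} = \left(6 + h\right) \frac{1}{18} = \frac{1}{3} + \frac{h}{18}$)
$\left(137 + R{\left(2 \right)}\right) x{\left(-10 \right)} = \left(137 + \left(\frac{1}{3} + \frac{1}{18} \cdot 2\right)\right) \left(-10\right) = \left(137 + \left(\frac{1}{3} + \frac{1}{9}\right)\right) \left(-10\right) = \left(137 + \frac{4}{9}\right) \left(-10\right) = \frac{1237}{9} \left(-10\right) = - \frac{12370}{9}$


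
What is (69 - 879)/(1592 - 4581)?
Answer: 810/2989 ≈ 0.27099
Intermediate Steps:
(69 - 879)/(1592 - 4581) = -810/(-2989) = -810*(-1/2989) = 810/2989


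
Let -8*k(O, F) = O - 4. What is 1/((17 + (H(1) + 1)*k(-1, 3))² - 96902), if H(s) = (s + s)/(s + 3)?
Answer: -256/24724543 ≈ -1.0354e-5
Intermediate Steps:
k(O, F) = ½ - O/8 (k(O, F) = -(O - 4)/8 = -(-4 + O)/8 = ½ - O/8)
H(s) = 2*s/(3 + s) (H(s) = (2*s)/(3 + s) = 2*s/(3 + s))
1/((17 + (H(1) + 1)*k(-1, 3))² - 96902) = 1/((17 + (2*1/(3 + 1) + 1)*(½ - ⅛*(-1)))² - 96902) = 1/((17 + (2*1/4 + 1)*(½ + ⅛))² - 96902) = 1/((17 + (2*1*(¼) + 1)*(5/8))² - 96902) = 1/((17 + (½ + 1)*(5/8))² - 96902) = 1/((17 + (3/2)*(5/8))² - 96902) = 1/((17 + 15/16)² - 96902) = 1/((287/16)² - 96902) = 1/(82369/256 - 96902) = 1/(-24724543/256) = -256/24724543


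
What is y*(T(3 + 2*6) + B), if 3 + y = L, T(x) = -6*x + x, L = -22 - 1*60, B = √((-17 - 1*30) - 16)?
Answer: 6375 - 255*I*√7 ≈ 6375.0 - 674.67*I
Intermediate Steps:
B = 3*I*√7 (B = √((-17 - 30) - 16) = √(-47 - 16) = √(-63) = 3*I*√7 ≈ 7.9373*I)
L = -82 (L = -22 - 60 = -82)
T(x) = -5*x
y = -85 (y = -3 - 82 = -85)
y*(T(3 + 2*6) + B) = -85*(-5*(3 + 2*6) + 3*I*√7) = -85*(-5*(3 + 12) + 3*I*√7) = -85*(-5*15 + 3*I*√7) = -85*(-75 + 3*I*√7) = 6375 - 255*I*√7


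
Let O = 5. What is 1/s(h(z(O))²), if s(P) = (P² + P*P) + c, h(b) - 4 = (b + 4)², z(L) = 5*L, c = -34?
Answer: 1/1019663401216 ≈ 9.8072e-13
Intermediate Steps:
h(b) = 4 + (4 + b)² (h(b) = 4 + (b + 4)² = 4 + (4 + b)²)
s(P) = -34 + 2*P² (s(P) = (P² + P*P) - 34 = (P² + P²) - 34 = 2*P² - 34 = -34 + 2*P²)
1/s(h(z(O))²) = 1/(-34 + 2*((4 + (4 + 5*5)²)²)²) = 1/(-34 + 2*((4 + (4 + 25)²)²)²) = 1/(-34 + 2*((4 + 29²)²)²) = 1/(-34 + 2*((4 + 841)²)²) = 1/(-34 + 2*(845²)²) = 1/(-34 + 2*714025²) = 1/(-34 + 2*509831700625) = 1/(-34 + 1019663401250) = 1/1019663401216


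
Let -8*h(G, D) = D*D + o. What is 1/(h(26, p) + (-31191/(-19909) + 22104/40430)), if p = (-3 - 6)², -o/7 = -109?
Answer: -804920870/735203935819 ≈ -0.0010948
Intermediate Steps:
o = 763 (o = -7*(-109) = 763)
p = 81 (p = (-9)² = 81)
h(G, D) = -763/8 - D²/8 (h(G, D) = -(D*D + 763)/8 = -(D² + 763)/8 = -(763 + D²)/8 = -763/8 - D²/8)
1/(h(26, p) + (-31191/(-19909) + 22104/40430)) = 1/((-763/8 - ⅛*81²) + (-31191/(-19909) + 22104/40430)) = 1/((-763/8 - ⅛*6561) + (-31191*(-1/19909) + 22104*(1/40430))) = 1/((-763/8 - 6561/8) + (31191/19909 + 11052/20215)) = 1/(-1831/2 + 850560333/402460435) = 1/(-735203935819/804920870) = -804920870/735203935819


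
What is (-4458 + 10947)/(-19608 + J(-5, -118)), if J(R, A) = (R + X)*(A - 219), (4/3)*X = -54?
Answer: -126/83 ≈ -1.5181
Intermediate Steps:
X = -81/2 (X = (3/4)*(-54) = -81/2 ≈ -40.500)
J(R, A) = (-219 + A)*(-81/2 + R) (J(R, A) = (R - 81/2)*(A - 219) = (-81/2 + R)*(-219 + A) = (-219 + A)*(-81/2 + R))
(-4458 + 10947)/(-19608 + J(-5, -118)) = (-4458 + 10947)/(-19608 + (17739/2 - 219*(-5) - 81/2*(-118) - 118*(-5))) = 6489/(-19608 + (17739/2 + 1095 + 4779 + 590)) = 6489/(-19608 + 30667/2) = 6489/(-8549/2) = 6489*(-2/8549) = -126/83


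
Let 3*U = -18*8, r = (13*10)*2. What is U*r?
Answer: -12480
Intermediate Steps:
r = 260 (r = 130*2 = 260)
U = -48 (U = (-18*8)/3 = (⅓)*(-144) = -48)
U*r = -48*260 = -12480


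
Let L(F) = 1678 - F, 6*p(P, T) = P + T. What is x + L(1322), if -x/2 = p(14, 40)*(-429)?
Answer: 8078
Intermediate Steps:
p(P, T) = P/6 + T/6 (p(P, T) = (P + T)/6 = P/6 + T/6)
x = 7722 (x = -2*((⅙)*14 + (⅙)*40)*(-429) = -2*(7/3 + 20/3)*(-429) = -18*(-429) = -2*(-3861) = 7722)
x + L(1322) = 7722 + (1678 - 1*1322) = 7722 + (1678 - 1322) = 7722 + 356 = 8078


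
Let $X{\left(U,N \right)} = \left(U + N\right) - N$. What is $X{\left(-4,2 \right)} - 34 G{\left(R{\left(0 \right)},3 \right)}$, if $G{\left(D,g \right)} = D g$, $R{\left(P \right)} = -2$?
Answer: $200$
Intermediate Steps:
$X{\left(U,N \right)} = U$ ($X{\left(U,N \right)} = \left(N + U\right) - N = U$)
$X{\left(-4,2 \right)} - 34 G{\left(R{\left(0 \right)},3 \right)} = -4 - 34 \left(\left(-2\right) 3\right) = -4 - -204 = -4 + 204 = 200$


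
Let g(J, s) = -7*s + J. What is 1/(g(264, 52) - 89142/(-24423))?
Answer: -8141/784386 ≈ -0.010379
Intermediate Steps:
g(J, s) = J - 7*s
1/(g(264, 52) - 89142/(-24423)) = 1/((264 - 7*52) - 89142/(-24423)) = 1/((264 - 364) - 89142*(-1/24423)) = 1/(-100 + 29714/8141) = 1/(-784386/8141) = -8141/784386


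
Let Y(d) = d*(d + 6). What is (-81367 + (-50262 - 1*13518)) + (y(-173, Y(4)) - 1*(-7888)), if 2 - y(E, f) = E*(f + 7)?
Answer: -129126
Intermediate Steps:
Y(d) = d*(6 + d)
y(E, f) = 2 - E*(7 + f) (y(E, f) = 2 - E*(f + 7) = 2 - E*(7 + f))
(-81367 + (-50262 - 1*13518)) + (y(-173, Y(4)) - 1*(-7888)) = (-81367 + (-50262 - 1*13518)) + ((2 - 7*(-173) - 1*(-173)*4*(6 + 4)) - 1*(-7888)) = (-81367 + (-50262 - 13518)) + ((2 + 1211 - 1*(-173)*4*10) + 7888) = (-81367 - 63780) + ((2 + 1211 - 1*(-173)*40) + 7888) = -145147 + ((2 + 1211 + 6920) + 7888) = -145147 + (8133 + 7888) = -145147 + 16021 = -129126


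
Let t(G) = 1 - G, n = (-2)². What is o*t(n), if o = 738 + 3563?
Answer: -12903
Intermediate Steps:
o = 4301
n = 4
o*t(n) = 4301*(1 - 1*4) = 4301*(1 - 4) = 4301*(-3) = -12903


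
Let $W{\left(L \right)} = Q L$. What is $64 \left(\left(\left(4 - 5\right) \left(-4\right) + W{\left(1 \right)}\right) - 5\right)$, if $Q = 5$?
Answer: $256$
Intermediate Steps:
$W{\left(L \right)} = 5 L$
$64 \left(\left(\left(4 - 5\right) \left(-4\right) + W{\left(1 \right)}\right) - 5\right) = 64 \left(\left(\left(4 - 5\right) \left(-4\right) + 5 \cdot 1\right) - 5\right) = 64 \left(\left(\left(-1\right) \left(-4\right) + 5\right) - 5\right) = 64 \left(\left(4 + 5\right) - 5\right) = 64 \left(9 - 5\right) = 64 \cdot 4 = 256$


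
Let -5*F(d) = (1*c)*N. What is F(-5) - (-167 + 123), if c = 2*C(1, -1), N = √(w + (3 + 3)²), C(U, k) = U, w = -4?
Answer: 44 - 8*√2/5 ≈ 41.737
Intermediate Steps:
N = 4*√2 (N = √(-4 + (3 + 3)²) = √(-4 + 6²) = √(-4 + 36) = √32 = 4*√2 ≈ 5.6569)
c = 2 (c = 2*1 = 2)
F(d) = -8*√2/5 (F(d) = -1*2*4*√2/5 = -2*4*√2/5 = -8*√2/5)
F(-5) - (-167 + 123) = -8*√2/5 - (-167 + 123) = -8*√2/5 - 1*(-44) = -8*√2/5 + 44 = 44 - 8*√2/5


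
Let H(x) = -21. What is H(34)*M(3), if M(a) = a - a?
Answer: 0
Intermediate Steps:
M(a) = 0
H(34)*M(3) = -21*0 = 0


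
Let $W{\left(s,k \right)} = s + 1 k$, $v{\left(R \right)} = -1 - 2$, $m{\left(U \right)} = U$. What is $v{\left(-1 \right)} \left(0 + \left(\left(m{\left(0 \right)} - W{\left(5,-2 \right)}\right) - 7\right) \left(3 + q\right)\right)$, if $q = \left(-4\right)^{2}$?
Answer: $570$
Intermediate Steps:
$q = 16$
$v{\left(R \right)} = -3$
$W{\left(s,k \right)} = k + s$ ($W{\left(s,k \right)} = s + k = k + s$)
$v{\left(-1 \right)} \left(0 + \left(\left(m{\left(0 \right)} - W{\left(5,-2 \right)}\right) - 7\right) \left(3 + q\right)\right) = - 3 \left(0 + \left(\left(0 - \left(-2 + 5\right)\right) - 7\right) \left(3 + 16\right)\right) = - 3 \left(0 + \left(\left(0 - 3\right) - 7\right) 19\right) = - 3 \left(0 + \left(-3 - 7\right) 19\right) = - 3 \left(0 - 190\right) = \left(-3\right) \left(-190\right) = 570$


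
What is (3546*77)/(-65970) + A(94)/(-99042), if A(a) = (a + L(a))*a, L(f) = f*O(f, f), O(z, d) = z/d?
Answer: -783567989/181494465 ≈ -4.3173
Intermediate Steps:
L(f) = f (L(f) = f*(f/f) = f*1 = f)
A(a) = 2*a² (A(a) = (a + a)*a = (2*a)*a = 2*a²)
(3546*77)/(-65970) + A(94)/(-99042) = (3546*77)/(-65970) + (2*94²)/(-99042) = 273042*(-1/65970) + (2*8836)*(-1/99042) = -15169/3665 + 17672*(-1/99042) = -15169/3665 - 8836/49521 = -783567989/181494465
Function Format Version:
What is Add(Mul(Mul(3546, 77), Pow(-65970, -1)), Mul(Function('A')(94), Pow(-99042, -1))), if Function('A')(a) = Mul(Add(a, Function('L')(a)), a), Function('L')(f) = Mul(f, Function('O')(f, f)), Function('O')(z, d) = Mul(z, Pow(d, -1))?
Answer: Rational(-783567989, 181494465) ≈ -4.3173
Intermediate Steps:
Function('L')(f) = f (Function('L')(f) = Mul(f, Mul(f, Pow(f, -1))) = Mul(f, 1) = f)
Function('A')(a) = Mul(2, Pow(a, 2)) (Function('A')(a) = Mul(Add(a, a), a) = Mul(Mul(2, a), a) = Mul(2, Pow(a, 2)))
Add(Mul(Mul(3546, 77), Pow(-65970, -1)), Mul(Function('A')(94), Pow(-99042, -1))) = Add(Mul(Mul(3546, 77), Pow(-65970, -1)), Mul(Mul(2, Pow(94, 2)), Pow(-99042, -1))) = Add(Mul(273042, Rational(-1, 65970)), Mul(Mul(2, 8836), Rational(-1, 99042))) = Add(Rational(-15169, 3665), Mul(17672, Rational(-1, 99042))) = Add(Rational(-15169, 3665), Rational(-8836, 49521)) = Rational(-783567989, 181494465)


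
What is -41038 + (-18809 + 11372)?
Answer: -48475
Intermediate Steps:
-41038 + (-18809 + 11372) = -41038 - 7437 = -48475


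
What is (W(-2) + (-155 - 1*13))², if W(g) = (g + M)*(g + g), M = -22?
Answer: 5184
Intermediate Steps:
W(g) = 2*g*(-22 + g) (W(g) = (g - 22)*(g + g) = (-22 + g)*(2*g) = 2*g*(-22 + g))
(W(-2) + (-155 - 1*13))² = (2*(-2)*(-22 - 2) + (-155 - 1*13))² = (2*(-2)*(-24) + (-155 - 13))² = (96 - 168)² = (-72)² = 5184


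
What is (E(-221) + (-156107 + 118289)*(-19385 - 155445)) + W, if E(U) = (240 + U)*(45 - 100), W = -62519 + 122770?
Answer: 6611780146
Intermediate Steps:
W = 60251
E(U) = -13200 - 55*U (E(U) = (240 + U)*(-55) = -13200 - 55*U)
(E(-221) + (-156107 + 118289)*(-19385 - 155445)) + W = ((-13200 - 55*(-221)) + (-156107 + 118289)*(-19385 - 155445)) + 60251 = ((-13200 + 12155) - 37818*(-174830)) + 60251 = (-1045 + 6611720940) + 60251 = 6611719895 + 60251 = 6611780146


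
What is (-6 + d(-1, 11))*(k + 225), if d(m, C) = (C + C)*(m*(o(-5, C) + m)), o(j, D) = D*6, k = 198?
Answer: -607428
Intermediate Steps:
o(j, D) = 6*D
d(m, C) = 2*C*m*(m + 6*C) (d(m, C) = (C + C)*(m*(6*C + m)) = (2*C)*(m*(m + 6*C)) = 2*C*m*(m + 6*C))
(-6 + d(-1, 11))*(k + 225) = (-6 + 2*11*(-1)*(-1 + 6*11))*(198 + 225) = (-6 + 2*11*(-1)*(-1 + 66))*423 = (-6 + 2*11*(-1)*65)*423 = (-6 - 1430)*423 = -1436*423 = -607428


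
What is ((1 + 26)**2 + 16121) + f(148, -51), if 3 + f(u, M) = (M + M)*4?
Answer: 16439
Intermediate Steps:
f(u, M) = -3 + 8*M (f(u, M) = -3 + (M + M)*4 = -3 + (2*M)*4 = -3 + 8*M)
((1 + 26)**2 + 16121) + f(148, -51) = ((1 + 26)**2 + 16121) + (-3 + 8*(-51)) = (27**2 + 16121) + (-3 - 408) = (729 + 16121) - 411 = 16850 - 411 = 16439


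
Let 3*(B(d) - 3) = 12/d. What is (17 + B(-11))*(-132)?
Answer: -2592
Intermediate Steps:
B(d) = 3 + 4/d (B(d) = 3 + (12/d)/3 = 3 + 4/d)
(17 + B(-11))*(-132) = (17 + (3 + 4/(-11)))*(-132) = (17 + (3 + 4*(-1/11)))*(-132) = (17 + (3 - 4/11))*(-132) = (17 + 29/11)*(-132) = (216/11)*(-132) = -2592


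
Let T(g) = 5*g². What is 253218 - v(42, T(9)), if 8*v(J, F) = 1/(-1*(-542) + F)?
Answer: 1918379567/7576 ≈ 2.5322e+5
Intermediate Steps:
v(J, F) = 1/(8*(542 + F)) (v(J, F) = 1/(8*(-1*(-542) + F)) = 1/(8*(542 + F)))
253218 - v(42, T(9)) = 253218 - 1/(8*(542 + 5*9²)) = 253218 - 1/(8*(542 + 5*81)) = 253218 - 1/(8*(542 + 405)) = 253218 - 1/(8*947) = 253218 - 1*1/7576 = 253218 - 1/7576 = 1918379567/7576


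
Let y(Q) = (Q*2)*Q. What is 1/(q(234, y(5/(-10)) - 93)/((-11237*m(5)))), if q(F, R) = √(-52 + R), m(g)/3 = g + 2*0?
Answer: 9915*I*√2 ≈ 14022.0*I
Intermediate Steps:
m(g) = 3*g (m(g) = 3*(g + 2*0) = 3*(g + 0) = 3*g)
y(Q) = 2*Q² (y(Q) = (2*Q)*Q = 2*Q²)
1/(q(234, y(5/(-10)) - 93)/((-11237*m(5)))) = 1/(√(-52 + (2*(5/(-10))² - 93))/((-33711*5))) = 1/(√(-52 + (2*(5*(-⅒))² - 93))/((-11237*15))) = 1/(√(-52 + (2*(-½)² - 93))/(-168555)) = 1/(√(-52 + (2*(¼) - 93))*(-1/168555)) = 1/(√(-52 + (½ - 93))*(-1/168555)) = 1/(√(-52 - 185/2)*(-1/168555)) = 1/(√(-289/2)*(-1/168555)) = 1/((17*I*√2/2)*(-1/168555)) = 1/(-I*√2/19830) = 9915*I*√2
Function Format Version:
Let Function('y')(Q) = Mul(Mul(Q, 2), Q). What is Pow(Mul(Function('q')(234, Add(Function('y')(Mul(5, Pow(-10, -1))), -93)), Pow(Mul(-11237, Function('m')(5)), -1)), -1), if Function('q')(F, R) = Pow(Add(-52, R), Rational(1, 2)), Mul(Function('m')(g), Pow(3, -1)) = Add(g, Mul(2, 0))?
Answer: Mul(9915, I, Pow(2, Rational(1, 2))) ≈ Mul(14022., I)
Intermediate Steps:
Function('m')(g) = Mul(3, g) (Function('m')(g) = Mul(3, Add(g, Mul(2, 0))) = Mul(3, Add(g, 0)) = Mul(3, g))
Function('y')(Q) = Mul(2, Pow(Q, 2)) (Function('y')(Q) = Mul(Mul(2, Q), Q) = Mul(2, Pow(Q, 2)))
Pow(Mul(Function('q')(234, Add(Function('y')(Mul(5, Pow(-10, -1))), -93)), Pow(Mul(-11237, Function('m')(5)), -1)), -1) = Pow(Mul(Pow(Add(-52, Add(Mul(2, Pow(Mul(5, Pow(-10, -1)), 2)), -93)), Rational(1, 2)), Pow(Mul(-11237, Mul(3, 5)), -1)), -1) = Pow(Mul(Pow(Add(-52, Add(Mul(2, Pow(Mul(5, Rational(-1, 10)), 2)), -93)), Rational(1, 2)), Pow(Mul(-11237, 15), -1)), -1) = Pow(Mul(Pow(Add(-52, Add(Mul(2, Pow(Rational(-1, 2), 2)), -93)), Rational(1, 2)), Pow(-168555, -1)), -1) = Pow(Mul(Pow(Add(-52, Add(Mul(2, Rational(1, 4)), -93)), Rational(1, 2)), Rational(-1, 168555)), -1) = Pow(Mul(Pow(Add(-52, Add(Rational(1, 2), -93)), Rational(1, 2)), Rational(-1, 168555)), -1) = Pow(Mul(Pow(Add(-52, Rational(-185, 2)), Rational(1, 2)), Rational(-1, 168555)), -1) = Pow(Mul(Pow(Rational(-289, 2), Rational(1, 2)), Rational(-1, 168555)), -1) = Pow(Mul(Mul(Rational(17, 2), I, Pow(2, Rational(1, 2))), Rational(-1, 168555)), -1) = Pow(Mul(Rational(-1, 19830), I, Pow(2, Rational(1, 2))), -1) = Mul(9915, I, Pow(2, Rational(1, 2)))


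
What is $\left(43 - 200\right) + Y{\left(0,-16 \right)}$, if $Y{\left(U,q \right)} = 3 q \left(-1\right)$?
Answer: $-109$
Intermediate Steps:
$Y{\left(U,q \right)} = - 3 q$
$\left(43 - 200\right) + Y{\left(0,-16 \right)} = \left(43 - 200\right) - -48 = -157 + 48 = -109$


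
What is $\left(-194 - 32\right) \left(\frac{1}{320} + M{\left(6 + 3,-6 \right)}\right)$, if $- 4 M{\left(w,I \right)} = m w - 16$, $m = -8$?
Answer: $- \frac{795633}{160} \approx -4972.7$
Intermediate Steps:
$M{\left(w,I \right)} = 4 + 2 w$ ($M{\left(w,I \right)} = - \frac{- 8 w - 16}{4} = - \frac{-16 - 8 w}{4} = 4 + 2 w$)
$\left(-194 - 32\right) \left(\frac{1}{320} + M{\left(6 + 3,-6 \right)}\right) = \left(-194 - 32\right) \left(\frac{1}{320} + \left(4 + 2 \left(6 + 3\right)\right)\right) = \left(-194 - 32\right) \left(\frac{1}{320} + \left(4 + 2 \cdot 9\right)\right) = - 226 \left(\frac{1}{320} + \left(4 + 18\right)\right) = - 226 \left(\frac{1}{320} + 22\right) = \left(-226\right) \frac{7041}{320} = - \frac{795633}{160}$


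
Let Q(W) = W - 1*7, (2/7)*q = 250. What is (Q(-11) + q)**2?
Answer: 734449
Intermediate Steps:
q = 875 (q = (7/2)*250 = 875)
Q(W) = -7 + W (Q(W) = W - 7 = -7 + W)
(Q(-11) + q)**2 = ((-7 - 11) + 875)**2 = (-18 + 875)**2 = 857**2 = 734449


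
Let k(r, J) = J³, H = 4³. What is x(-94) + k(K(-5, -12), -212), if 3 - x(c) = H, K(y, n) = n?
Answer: -9528189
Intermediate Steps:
H = 64
x(c) = -61 (x(c) = 3 - 1*64 = 3 - 64 = -61)
x(-94) + k(K(-5, -12), -212) = -61 + (-212)³ = -61 - 9528128 = -9528189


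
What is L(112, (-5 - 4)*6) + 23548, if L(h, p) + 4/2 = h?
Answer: 23658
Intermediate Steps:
L(h, p) = -2 + h
L(112, (-5 - 4)*6) + 23548 = (-2 + 112) + 23548 = 110 + 23548 = 23658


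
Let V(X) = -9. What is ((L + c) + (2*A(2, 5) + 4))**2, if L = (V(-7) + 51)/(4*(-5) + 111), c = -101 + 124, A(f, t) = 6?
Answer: 263169/169 ≈ 1557.2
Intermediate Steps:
c = 23
L = 6/13 (L = (-9 + 51)/(4*(-5) + 111) = 42/(-20 + 111) = 42/91 = 42*(1/91) = 6/13 ≈ 0.46154)
((L + c) + (2*A(2, 5) + 4))**2 = ((6/13 + 23) + (2*6 + 4))**2 = (305/13 + (12 + 4))**2 = (305/13 + 16)**2 = (513/13)**2 = 263169/169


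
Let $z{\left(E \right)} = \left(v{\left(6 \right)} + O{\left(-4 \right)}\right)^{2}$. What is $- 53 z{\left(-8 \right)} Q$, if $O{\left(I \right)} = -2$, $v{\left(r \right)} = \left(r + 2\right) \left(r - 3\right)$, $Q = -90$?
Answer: $2308680$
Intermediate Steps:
$v{\left(r \right)} = \left(-3 + r\right) \left(2 + r\right)$ ($v{\left(r \right)} = \left(2 + r\right) \left(-3 + r\right) = \left(-3 + r\right) \left(2 + r\right)$)
$z{\left(E \right)} = 484$ ($z{\left(E \right)} = \left(\left(-6 + 6^{2} - 6\right) - 2\right)^{2} = \left(\left(-6 + 36 - 6\right) - 2\right)^{2} = \left(24 - 2\right)^{2} = 22^{2} = 484$)
$- 53 z{\left(-8 \right)} Q = \left(-53\right) 484 \left(-90\right) = \left(-25652\right) \left(-90\right) = 2308680$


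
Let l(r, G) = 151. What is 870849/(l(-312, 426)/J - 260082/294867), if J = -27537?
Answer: -3908832732819/3983639 ≈ -9.8122e+5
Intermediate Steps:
870849/(l(-312, 426)/J - 260082/294867) = 870849/(151/(-27537) - 260082/294867) = 870849/(151*(-1/27537) - 260082*1/294867) = 870849/(-151/27537 - 28898/32763) = 870849/(-3983639/4488531) = 870849*(-4488531/3983639) = -3908832732819/3983639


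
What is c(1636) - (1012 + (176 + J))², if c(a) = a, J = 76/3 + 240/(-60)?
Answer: -13147660/9 ≈ -1.4609e+6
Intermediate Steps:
J = 64/3 (J = 76*(⅓) + 240*(-1/60) = 76/3 - 4 = 64/3 ≈ 21.333)
c(1636) - (1012 + (176 + J))² = 1636 - (1012 + (176 + 64/3))² = 1636 - (1012 + 592/3)² = 1636 - (3628/3)² = 1636 - 1*13162384/9 = 1636 - 13162384/9 = -13147660/9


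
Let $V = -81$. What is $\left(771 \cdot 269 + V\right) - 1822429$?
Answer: $-1615111$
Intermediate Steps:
$\left(771 \cdot 269 + V\right) - 1822429 = \left(771 \cdot 269 - 81\right) - 1822429 = \left(207399 - 81\right) - 1822429 = 207318 - 1822429 = -1615111$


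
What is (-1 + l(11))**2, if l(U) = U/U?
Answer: 0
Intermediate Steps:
l(U) = 1
(-1 + l(11))**2 = (-1 + 1)**2 = 0**2 = 0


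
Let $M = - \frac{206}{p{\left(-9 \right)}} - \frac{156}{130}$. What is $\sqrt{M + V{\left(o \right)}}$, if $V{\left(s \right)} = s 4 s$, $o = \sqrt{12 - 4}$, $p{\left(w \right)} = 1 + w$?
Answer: $\frac{\sqrt{5655}}{10} \approx 7.52$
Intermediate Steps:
$o = 2 \sqrt{2}$ ($o = \sqrt{8} = 2 \sqrt{2} \approx 2.8284$)
$V{\left(s \right)} = 4 s^{2}$ ($V{\left(s \right)} = 4 s s = 4 s^{2}$)
$M = \frac{491}{20}$ ($M = - \frac{206}{1 - 9} - \frac{156}{130} = - \frac{206}{-8} - \frac{6}{5} = \left(-206\right) \left(- \frac{1}{8}\right) - \frac{6}{5} = \frac{103}{4} - \frac{6}{5} = \frac{491}{20} \approx 24.55$)
$\sqrt{M + V{\left(o \right)}} = \sqrt{\frac{491}{20} + 4 \left(2 \sqrt{2}\right)^{2}} = \sqrt{\frac{491}{20} + 4 \cdot 8} = \sqrt{\frac{491}{20} + 32} = \sqrt{\frac{1131}{20}} = \frac{\sqrt{5655}}{10}$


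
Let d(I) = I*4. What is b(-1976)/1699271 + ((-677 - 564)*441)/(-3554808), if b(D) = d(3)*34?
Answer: 4253100885/27582566872 ≈ 0.15420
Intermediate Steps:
d(I) = 4*I
b(D) = 408 (b(D) = (4*3)*34 = 12*34 = 408)
b(-1976)/1699271 + ((-677 - 564)*441)/(-3554808) = 408/1699271 + ((-677 - 564)*441)/(-3554808) = 408*(1/1699271) - 1241*441*(-1/3554808) = 408/1699271 - 547281*(-1/3554808) = 408/1699271 + 2499/16232 = 4253100885/27582566872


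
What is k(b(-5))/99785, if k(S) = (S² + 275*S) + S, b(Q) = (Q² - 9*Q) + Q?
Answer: 4433/19957 ≈ 0.22213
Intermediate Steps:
b(Q) = Q² - 8*Q
k(S) = S² + 276*S
k(b(-5))/99785 = ((-5*(-8 - 5))*(276 - 5*(-8 - 5)))/99785 = ((-5*(-13))*(276 - 5*(-13)))*(1/99785) = (65*(276 + 65))*(1/99785) = (65*341)*(1/99785) = 22165*(1/99785) = 4433/19957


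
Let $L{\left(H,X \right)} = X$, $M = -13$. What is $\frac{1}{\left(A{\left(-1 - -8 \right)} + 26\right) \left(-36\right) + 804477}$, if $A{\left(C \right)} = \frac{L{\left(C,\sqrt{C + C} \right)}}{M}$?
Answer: $\frac{45266143}{36373201806315} - \frac{52 \sqrt{14}}{12124400602105} \approx 1.2445 \cdot 10^{-6}$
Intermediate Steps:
$A{\left(C \right)} = - \frac{\sqrt{2} \sqrt{C}}{13}$ ($A{\left(C \right)} = \frac{\sqrt{C + C}}{-13} = \sqrt{2 C} \left(- \frac{1}{13}\right) = \sqrt{2} \sqrt{C} \left(- \frac{1}{13}\right) = - \frac{\sqrt{2} \sqrt{C}}{13}$)
$\frac{1}{\left(A{\left(-1 - -8 \right)} + 26\right) \left(-36\right) + 804477} = \frac{1}{\left(- \frac{\sqrt{2} \sqrt{-1 - -8}}{13} + 26\right) \left(-36\right) + 804477} = \frac{1}{\left(- \frac{\sqrt{2} \sqrt{-1 + 8}}{13} + 26\right) \left(-36\right) + 804477} = \frac{1}{\left(- \frac{\sqrt{2} \sqrt{7}}{13} + 26\right) \left(-36\right) + 804477} = \frac{1}{\left(- \frac{\sqrt{14}}{13} + 26\right) \left(-36\right) + 804477} = \frac{1}{\left(26 - \frac{\sqrt{14}}{13}\right) \left(-36\right) + 804477} = \frac{1}{\left(-936 + \frac{36 \sqrt{14}}{13}\right) + 804477} = \frac{1}{803541 + \frac{36 \sqrt{14}}{13}}$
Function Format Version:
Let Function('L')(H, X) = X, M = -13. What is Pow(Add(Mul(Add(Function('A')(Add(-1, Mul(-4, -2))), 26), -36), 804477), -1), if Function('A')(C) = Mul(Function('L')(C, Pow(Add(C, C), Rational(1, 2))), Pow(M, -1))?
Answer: Add(Rational(45266143, 36373201806315), Mul(Rational(-52, 12124400602105), Pow(14, Rational(1, 2)))) ≈ 1.2445e-6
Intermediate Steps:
Function('A')(C) = Mul(Rational(-1, 13), Pow(2, Rational(1, 2)), Pow(C, Rational(1, 2))) (Function('A')(C) = Mul(Pow(Add(C, C), Rational(1, 2)), Pow(-13, -1)) = Mul(Pow(Mul(2, C), Rational(1, 2)), Rational(-1, 13)) = Mul(Mul(Pow(2, Rational(1, 2)), Pow(C, Rational(1, 2))), Rational(-1, 13)) = Mul(Rational(-1, 13), Pow(2, Rational(1, 2)), Pow(C, Rational(1, 2))))
Pow(Add(Mul(Add(Function('A')(Add(-1, Mul(-4, -2))), 26), -36), 804477), -1) = Pow(Add(Mul(Add(Mul(Rational(-1, 13), Pow(2, Rational(1, 2)), Pow(Add(-1, Mul(-4, -2)), Rational(1, 2))), 26), -36), 804477), -1) = Pow(Add(Mul(Add(Mul(Rational(-1, 13), Pow(2, Rational(1, 2)), Pow(Add(-1, 8), Rational(1, 2))), 26), -36), 804477), -1) = Pow(Add(Mul(Add(Mul(Rational(-1, 13), Pow(2, Rational(1, 2)), Pow(7, Rational(1, 2))), 26), -36), 804477), -1) = Pow(Add(Mul(Add(Mul(Rational(-1, 13), Pow(14, Rational(1, 2))), 26), -36), 804477), -1) = Pow(Add(Mul(Add(26, Mul(Rational(-1, 13), Pow(14, Rational(1, 2)))), -36), 804477), -1) = Pow(Add(Add(-936, Mul(Rational(36, 13), Pow(14, Rational(1, 2)))), 804477), -1) = Pow(Add(803541, Mul(Rational(36, 13), Pow(14, Rational(1, 2)))), -1)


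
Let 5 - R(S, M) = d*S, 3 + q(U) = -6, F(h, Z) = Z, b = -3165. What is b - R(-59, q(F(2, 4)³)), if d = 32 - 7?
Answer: -4645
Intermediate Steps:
q(U) = -9 (q(U) = -3 - 6 = -9)
d = 25
R(S, M) = 5 - 25*S
b - R(-59, q(F(2, 4)³)) = -3165 - (5 - 25*(-59)) = -3165 - (5 + 1475) = -3165 - 1*1480 = -3165 - 1480 = -4645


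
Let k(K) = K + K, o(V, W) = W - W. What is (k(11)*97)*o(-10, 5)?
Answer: 0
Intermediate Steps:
o(V, W) = 0
k(K) = 2*K
(k(11)*97)*o(-10, 5) = ((2*11)*97)*0 = (22*97)*0 = 2134*0 = 0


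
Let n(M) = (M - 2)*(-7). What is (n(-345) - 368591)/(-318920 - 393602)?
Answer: 183081/356261 ≈ 0.51390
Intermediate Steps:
n(M) = 14 - 7*M (n(M) = (-2 + M)*(-7) = 14 - 7*M)
(n(-345) - 368591)/(-318920 - 393602) = ((14 - 7*(-345)) - 368591)/(-318920 - 393602) = ((14 + 2415) - 368591)/(-712522) = (2429 - 368591)*(-1/712522) = -366162*(-1/712522) = 183081/356261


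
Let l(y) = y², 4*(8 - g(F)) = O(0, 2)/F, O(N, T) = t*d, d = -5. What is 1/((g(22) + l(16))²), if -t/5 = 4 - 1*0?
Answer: 484/33443089 ≈ 1.4472e-5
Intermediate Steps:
t = -20 (t = -5*(4 - 1*0) = -5*(4 + 0) = -5*4 = -20)
O(N, T) = 100 (O(N, T) = -20*(-5) = 100)
g(F) = 8 - 25/F
1/((g(22) + l(16))²) = 1/(((8 - 25/22) + 16²)²) = 1/(((8 - 25*1/22) + 256)²) = 1/(((8 - 25/22) + 256)²) = 1/((151/22 + 256)²) = 1/((5783/22)²) = 1/(33443089/484) = 484/33443089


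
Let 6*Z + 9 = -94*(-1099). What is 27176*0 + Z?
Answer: 103297/6 ≈ 17216.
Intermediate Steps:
Z = 103297/6 (Z = -3/2 + (-94*(-1099))/6 = -3/2 + (⅙)*103306 = -3/2 + 51653/3 = 103297/6 ≈ 17216.)
27176*0 + Z = 27176*0 + 103297/6 = 0 + 103297/6 = 103297/6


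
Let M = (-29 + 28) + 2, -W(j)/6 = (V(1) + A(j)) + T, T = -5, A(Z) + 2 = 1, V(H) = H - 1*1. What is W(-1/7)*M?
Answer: 36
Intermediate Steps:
V(H) = -1 + H (V(H) = H - 1 = -1 + H)
A(Z) = -1 (A(Z) = -2 + 1 = -1)
W(j) = 36 (W(j) = -6*(((-1 + 1) - 1) - 5) = -6*((0 - 1) - 5) = -6*(-1 - 5) = -6*(-6) = 36)
M = 1 (M = -1 + 2 = 1)
W(-1/7)*M = 36*1 = 36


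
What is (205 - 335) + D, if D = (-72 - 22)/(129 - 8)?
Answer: -15824/121 ≈ -130.78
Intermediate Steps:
D = -94/121 ≈ -0.77686
(205 - 335) + D = (205 - 335) - 94/121 = -130 - 94/121 = -15824/121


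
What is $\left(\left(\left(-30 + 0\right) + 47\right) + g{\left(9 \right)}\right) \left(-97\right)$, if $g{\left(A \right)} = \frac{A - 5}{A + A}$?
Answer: $- \frac{15035}{9} \approx -1670.6$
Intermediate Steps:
$g{\left(A \right)} = \frac{-5 + A}{2 A}$
$\left(\left(\left(-30 + 0\right) + 47\right) + g{\left(9 \right)}\right) \left(-97\right) = \left(\left(\left(-30 + 0\right) + 47\right) + \frac{-5 + 9}{2 \cdot 9}\right) \left(-97\right) = \left(\left(-30 + 47\right) + \frac{1}{2} \cdot \frac{1}{9} \cdot 4\right) \left(-97\right) = \left(17 + \frac{2}{9}\right) \left(-97\right) = \frac{155}{9} \left(-97\right) = - \frac{15035}{9}$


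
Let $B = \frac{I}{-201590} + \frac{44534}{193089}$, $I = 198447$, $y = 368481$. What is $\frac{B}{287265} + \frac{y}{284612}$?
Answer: $\frac{2060124452228009920837}{1591228120145057865900} \approx 1.2947$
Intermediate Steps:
$B = - \frac{29340323723}{38924811510}$ ($B = \frac{198447}{-201590} + \frac{44534}{193089} = 198447 \left(- \frac{1}{201590}\right) + 44534 \cdot \frac{1}{193089} = - \frac{198447}{201590} + \frac{44534}{193089} = - \frac{29340323723}{38924811510} \approx -0.75377$)
$\frac{B}{287265} + \frac{y}{284612} = - \frac{29340323723}{38924811510 \cdot 287265} + \frac{368481}{284612} = \left(- \frac{29340323723}{38924811510}\right) \frac{1}{287265} + 368481 \cdot \frac{1}{284612} = - \frac{29340323723}{11181735978420150} + \frac{368481}{284612} = \frac{2060124452228009920837}{1591228120145057865900}$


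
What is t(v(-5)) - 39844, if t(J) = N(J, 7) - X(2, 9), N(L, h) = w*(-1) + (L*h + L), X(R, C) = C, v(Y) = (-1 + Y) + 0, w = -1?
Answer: -39900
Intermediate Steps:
v(Y) = -1 + Y
N(L, h) = 1 + L + L*h (N(L, h) = -1*(-1) + (L*h + L) = 1 + (L + L*h) = 1 + L + L*h)
t(J) = -8 + 8*J (t(J) = (1 + J + J*7) - 1*9 = (1 + J + 7*J) - 9 = (1 + 8*J) - 9 = -8 + 8*J)
t(v(-5)) - 39844 = (-8 + 8*(-1 - 5)) - 39844 = (-8 + 8*(-6)) - 39844 = (-8 - 48) - 39844 = -56 - 39844 = -39900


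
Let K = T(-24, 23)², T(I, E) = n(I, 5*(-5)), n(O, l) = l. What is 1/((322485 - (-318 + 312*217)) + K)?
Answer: 1/255724 ≈ 3.9105e-6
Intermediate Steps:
T(I, E) = -25 (T(I, E) = 5*(-5) = -25)
K = 625 (K = (-25)² = 625)
1/((322485 - (-318 + 312*217)) + K) = 1/((322485 - (-318 + 312*217)) + 625) = 1/((322485 - (-318 + 67704)) + 625) = 1/((322485 - 1*67386) + 625) = 1/((322485 - 67386) + 625) = 1/(255099 + 625) = 1/255724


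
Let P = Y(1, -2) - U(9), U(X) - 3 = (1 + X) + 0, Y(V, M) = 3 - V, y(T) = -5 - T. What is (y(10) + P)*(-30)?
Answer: 780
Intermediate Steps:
U(X) = 4 + X (U(X) = 3 + ((1 + X) + 0) = 3 + (1 + X) = 4 + X)
P = -11 (P = (3 - 1*1) - (4 + 9) = (3 - 1) - 1*13 = 2 - 13 = -11)
(y(10) + P)*(-30) = ((-5 - 1*10) - 11)*(-30) = ((-5 - 10) - 11)*(-30) = (-15 - 11)*(-30) = -26*(-30) = 780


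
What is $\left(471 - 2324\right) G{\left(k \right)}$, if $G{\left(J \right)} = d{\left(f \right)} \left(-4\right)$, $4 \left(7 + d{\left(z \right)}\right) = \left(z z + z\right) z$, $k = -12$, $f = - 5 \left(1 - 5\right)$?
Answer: $15513316$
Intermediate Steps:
$f = 20$ ($f = \left(-5\right) \left(-4\right) = 20$)
$d{\left(z \right)} = -7 + \frac{z \left(z + z^{2}\right)}{4}$ ($d{\left(z \right)} = -7 + \frac{\left(z z + z\right) z}{4} = -7 + \frac{\left(z^{2} + z\right) z}{4} = -7 + \frac{\left(z + z^{2}\right) z}{4} = -7 + \frac{z \left(z + z^{2}\right)}{4}$)
$G{\left(J \right)} = -8372$ ($G{\left(J \right)} = \left(-7 + \frac{20^{2}}{4} + \frac{20^{3}}{4}\right) \left(-4\right) = \left(-7 + \frac{1}{4} \cdot 400 + \frac{1}{4} \cdot 8000\right) \left(-4\right) = \left(-7 + 100 + 2000\right) \left(-4\right) = 2093 \left(-4\right) = -8372$)
$\left(471 - 2324\right) G{\left(k \right)} = \left(471 - 2324\right) \left(-8372\right) = \left(-1853\right) \left(-8372\right) = 15513316$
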